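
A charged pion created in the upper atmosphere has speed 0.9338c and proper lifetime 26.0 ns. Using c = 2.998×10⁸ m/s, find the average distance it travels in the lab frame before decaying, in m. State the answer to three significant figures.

γ = 1/√(1 − β²) = 1/√(1 − 0.87198244) = 1/√0.12801756 = 1/0.357795 = 2.7949.
Lab-frame lifetime: Δt = γτ = 2.7949 × 26.0 ns = 72.667 ns.
Distance: d = vΔt = 0.9338 × 2.998×10⁸ m/s × 7.2667×10^-8 s = 20.3 m.

20.3 m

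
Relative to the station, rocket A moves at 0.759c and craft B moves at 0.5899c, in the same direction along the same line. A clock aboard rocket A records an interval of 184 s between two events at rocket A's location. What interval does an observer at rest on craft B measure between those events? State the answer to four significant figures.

193.3 s

Transform rocket A's velocity into craft B's frame: (0.759 − 0.5899)/(1 − 0.759·0.5899) = 0.1691/0.5522659, so the relative speed is 0.30619c.
At |u| = 0.30619c, γ = (1 − 0.0937523)^(−1/2) = 1.0505.
Rocket A's interval is proper; time dilation gives Δt_B = γΔτ = 1.0505 × 184 s = 193.3 s.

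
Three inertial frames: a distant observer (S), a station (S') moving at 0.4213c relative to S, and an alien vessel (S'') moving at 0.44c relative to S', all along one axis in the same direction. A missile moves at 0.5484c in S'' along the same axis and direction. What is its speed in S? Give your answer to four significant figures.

First combine the missile and alien vessel (S''→S'): u₁ = (0.5484 + 0.44)/(1 + 0.5484×0.44) = 0.9884/1.241296 = 0.79626.
Then combine with the station (S'→S): u = (0.79626 + 0.4213)/(1 + 0.79626×0.4213) = 1.21756/1.335464338 = 0.91171.

0.9117c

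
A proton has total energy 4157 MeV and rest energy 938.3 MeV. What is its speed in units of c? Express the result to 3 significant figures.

γ = E/(mc²) = 4157/938.3 = 4.4304.
β = √(1 − 1/γ²) = √(1 − 0.0509465) = √0.9490535 = 0.974.

0.974c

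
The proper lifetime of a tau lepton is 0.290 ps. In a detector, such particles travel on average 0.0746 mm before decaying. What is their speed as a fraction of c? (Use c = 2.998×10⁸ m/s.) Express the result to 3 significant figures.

d = βγcτ ⇒ βγ = d/(cτ) = 7.460×10^-5 m / (8.6942×10^-5 m) = 0.85804.
β = (βγ)/√(1+(βγ)²) = 0.85804/√1.736233 = 0.651.

0.651c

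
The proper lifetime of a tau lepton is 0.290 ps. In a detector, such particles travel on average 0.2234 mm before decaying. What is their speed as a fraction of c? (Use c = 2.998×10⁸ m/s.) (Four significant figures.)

Let x = d/(cτ) = 2.234×10^-4 m / (2.998×10⁸ m/s × 2.900×10^-13 s) = 2.5695. Since d = βγcτ, x = βγ = β/√(1−β²).
Solving: β² = x²/(1+x²) = 6.60233/7.60233 = 0.868461, so β = 0.9319.

0.9319c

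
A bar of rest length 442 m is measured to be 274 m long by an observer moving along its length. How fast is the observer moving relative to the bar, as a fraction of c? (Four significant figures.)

Length contraction gives γ = L₀/L = 442/274 = 1.6131.
β = √(1 − 1/γ²) = √0.615694 = 0.7847.

0.7847c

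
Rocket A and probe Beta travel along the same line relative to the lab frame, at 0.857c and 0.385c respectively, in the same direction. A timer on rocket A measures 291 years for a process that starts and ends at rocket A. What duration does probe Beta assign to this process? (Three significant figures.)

410 years

Transform rocket A's velocity into probe Beta's frame: (0.857 − 0.385)/(1 − 0.857·0.385) = 0.472/0.670055, so the relative speed is 0.70442c.
At |u| = 0.70442c, γ = (1 − 0.496208)^(−1/2) = 1.4089.
Rocket A's interval is proper; time dilation gives Δt_B = γΔτ = 1.4089 × 291 years = 410 years.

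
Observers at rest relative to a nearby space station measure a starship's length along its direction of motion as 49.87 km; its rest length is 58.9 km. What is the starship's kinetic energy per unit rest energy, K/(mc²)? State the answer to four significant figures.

From L = L₀/γ: γ = 58.9/49.87 = 1.18107.
K/(mc²) = γ − 1 = 1.18107 − 1 = 0.1811.

0.1811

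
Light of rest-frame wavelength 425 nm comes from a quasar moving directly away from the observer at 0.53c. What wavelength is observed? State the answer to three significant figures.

Relativistic Doppler for wavelength: λ_obs = λ_src · √((1+β)/(1−β)).
With β = 0.53: factor = √(1.53/0.47) = 1.8043.
λ_obs = 425 × 1.8043 = 767 nm.

767 nm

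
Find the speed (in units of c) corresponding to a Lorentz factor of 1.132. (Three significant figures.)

β = √(1 − 1/γ²) = √(1 − 1/1.281424) = √0.219618 = 0.469.

0.469c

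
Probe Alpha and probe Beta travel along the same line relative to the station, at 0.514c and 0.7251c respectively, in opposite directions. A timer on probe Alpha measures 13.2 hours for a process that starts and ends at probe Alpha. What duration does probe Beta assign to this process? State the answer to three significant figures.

Transform probe Alpha's velocity into probe Beta's frame: (0.514 + 0.7251)/(1 + 0.514·0.7251) = 1.2391/1.3727014, so the relative speed is 0.90267c.
At |u| = 0.90267c, γ = (1 − 0.814813)^(−1/2) = 2.3238.
The clock on probe Alpha records proper time, so probe Beta measures Δt = γΔτ = 2.3238 × 13.2 = 30.7 hours.

30.7 hours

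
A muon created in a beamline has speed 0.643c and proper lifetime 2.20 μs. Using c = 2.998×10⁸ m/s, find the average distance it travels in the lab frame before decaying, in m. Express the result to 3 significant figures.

554 m

With β = 0.643, γ = 1/√(1 − 0.643²) = 1/√0.586551 = 1.3057.
Lab-frame lifetime: Δt = γτ = 1.3057 × 2.20 μs = 2.8725 μs.
Distance: d = vΔt = 0.643 × 2.998×10⁸ m/s × 2.8725×10^-6 s = 554 m.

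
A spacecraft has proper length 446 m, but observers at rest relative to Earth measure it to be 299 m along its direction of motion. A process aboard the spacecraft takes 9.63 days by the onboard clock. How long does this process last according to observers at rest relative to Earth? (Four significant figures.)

14.36 days

Length contraction gives γ = L₀/L = 446/299 = 1.49164.
The same γ dilates the second interval: 1.49164 × 9.63 days = 14.36 days.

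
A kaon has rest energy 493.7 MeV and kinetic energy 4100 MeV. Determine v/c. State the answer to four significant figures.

γ = 1 + K/(mc²) = 1 + 4100/493.7 = 9.3046.
β = √(1 − 1/γ²) = √(1 − 0.0115506) = √0.9884494 = 0.9942.

0.9942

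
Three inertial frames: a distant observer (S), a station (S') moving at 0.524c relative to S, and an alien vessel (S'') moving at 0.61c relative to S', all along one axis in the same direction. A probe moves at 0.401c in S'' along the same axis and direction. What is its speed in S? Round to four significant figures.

Apply u = (u'+v)/(1+u'v) twice. Probe in the station frame: (0.401+0.61)/(1+0.401·0.61) = 1.011/1.24461 = 0.8123c.
That velocity, transformed to the rest frame of a distant observer: (0.8123+0.524)/(1+0.8123·0.524) = 1.3363/1.4256452 = 0.93733c.

0.9373c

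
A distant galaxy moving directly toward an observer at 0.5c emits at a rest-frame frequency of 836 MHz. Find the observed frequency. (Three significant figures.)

Relativistic Doppler (source moving toward): f_obs = f_src · √((1+β)/(1−β)).
With β = 0.5: factor = √(1.5/0.5) = 1.7321.
f_obs = 836 × 1.7321 = 1450 MHz.

1450 MHz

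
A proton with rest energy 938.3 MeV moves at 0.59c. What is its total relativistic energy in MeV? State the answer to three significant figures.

1160 MeV

Lorentz factor: γ = (1 − 0.3481)^(−1/2) = 1.2385.
Total energy: E = γmc² = 1.2385 × 938.3 MeV = 1160 MeV.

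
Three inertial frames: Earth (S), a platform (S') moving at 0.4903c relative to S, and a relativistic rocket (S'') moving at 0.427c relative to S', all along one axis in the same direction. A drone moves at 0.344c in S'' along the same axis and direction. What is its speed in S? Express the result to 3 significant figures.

Compose velocities in two stages. Stage 1 (into S'): u₁ = (0.344+0.427)/(1+0.344×0.427) = 0.67225.
Stage 2 (into S): u = (0.67225+0.4903)/(1+0.67225×0.4903) = 0.87436, so the speed is 0.874c.

0.874c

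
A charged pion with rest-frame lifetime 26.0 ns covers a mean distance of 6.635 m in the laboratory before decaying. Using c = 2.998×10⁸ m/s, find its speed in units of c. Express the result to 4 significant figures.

Lab distance = (lab lifetime)·v = γτ·βc, so βγ = d/(cτ) = 6.635/(2.998×10⁸ × 2.600×10^-8) = 0.85121.
With βγ = 0.85121: γ² = 1 + (βγ)² = 1.724558, and β = (βγ)/γ = 0.85121/1.31322 = 0.6482.

0.6482c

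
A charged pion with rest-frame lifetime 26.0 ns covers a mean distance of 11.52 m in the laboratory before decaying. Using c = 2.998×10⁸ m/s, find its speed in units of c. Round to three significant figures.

0.828c

Lab distance = (lab lifetime)·v = γτ·βc, so βγ = d/(cτ) = 11.52/(2.998×10⁸ × 2.600×10^-8) = 1.4779.
With βγ = 1.4779: γ² = 1 + (βγ)² = 3.18419, and β = (βγ)/γ = 1.4779/1.78443 = 0.828.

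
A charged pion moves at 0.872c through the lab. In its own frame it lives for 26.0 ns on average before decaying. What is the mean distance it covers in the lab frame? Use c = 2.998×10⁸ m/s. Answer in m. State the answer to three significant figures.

13.9 m

β² = 0.760384, so γ = 1/√0.239616 = 2.0429.
Lab-frame lifetime: Δt = γτ = 2.0429 × 26.0 ns = 53.115 ns.
Distance: d = vΔt = 0.872 × 2.998×10⁸ m/s × 5.3115×10^-8 s = 13.9 m.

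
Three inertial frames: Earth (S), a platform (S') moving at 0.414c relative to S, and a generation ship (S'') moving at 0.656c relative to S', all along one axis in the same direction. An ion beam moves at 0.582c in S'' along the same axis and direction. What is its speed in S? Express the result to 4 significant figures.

0.9555c

Compose velocities in two stages. Stage 1 (into S'): u₁ = (0.582+0.656)/(1+0.582×0.656) = 0.89594.
Stage 2 (into S): u = (0.89594+0.414)/(1+0.89594×0.414) = 0.95552, so the speed is 0.9555c.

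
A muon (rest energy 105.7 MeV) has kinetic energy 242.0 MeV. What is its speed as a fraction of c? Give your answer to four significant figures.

0.9527c

γ = 1 + K/(mc²) = 1 + 242.0/105.7 = 3.2895.
β = √(1 − 1/γ²) = √(1 − 0.0924145) = √0.9075855 = 0.9527.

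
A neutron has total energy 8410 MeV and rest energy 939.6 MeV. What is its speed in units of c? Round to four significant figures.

Total energy E = γmc² gives γ = 8410/939.6 = 8.9506.
Hence β = √(1 − 1/γ²) = √(1 − 0.0124823) = √0.9875177 = 0.9937.

0.9937c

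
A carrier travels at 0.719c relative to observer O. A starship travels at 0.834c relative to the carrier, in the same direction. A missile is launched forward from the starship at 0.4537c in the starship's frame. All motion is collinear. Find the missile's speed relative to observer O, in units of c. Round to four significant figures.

Apply u = (u'+v)/(1+u'v) twice. Missile in the carrier frame: (0.4537+0.834)/(1+0.4537·0.834) = 1.2877/1.3783858 = 0.93421c.
That velocity, transformed to the rest frame of observer O: (0.93421+0.719)/(1+0.93421·0.719) = 1.65321/1.67169699 = 0.98894c.

0.9889c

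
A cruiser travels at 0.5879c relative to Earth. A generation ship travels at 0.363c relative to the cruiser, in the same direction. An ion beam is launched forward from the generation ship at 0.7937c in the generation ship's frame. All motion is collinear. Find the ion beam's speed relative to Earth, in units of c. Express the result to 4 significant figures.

Compose velocities in two stages. Stage 1 (into S'): u₁ = (0.7937+0.363)/(1+0.7937×0.363) = 0.89798.
Stage 2 (into S): u = (0.89798+0.5879)/(1+0.89798×0.5879) = 0.97248, so the speed is 0.9725c.

0.9725c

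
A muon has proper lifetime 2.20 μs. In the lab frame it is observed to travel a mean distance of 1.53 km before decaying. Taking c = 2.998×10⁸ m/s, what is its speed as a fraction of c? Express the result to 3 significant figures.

0.918c

d = βγcτ ⇒ βγ = d/(cτ) = 1530 m / (659.56 m) = 2.3197.
β = (βγ)/√(1+(βγ)²) = 2.3197/√6.38101 = 0.918.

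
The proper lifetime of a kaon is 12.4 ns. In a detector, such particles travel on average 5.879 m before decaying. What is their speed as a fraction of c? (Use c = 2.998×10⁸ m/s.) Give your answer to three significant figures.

0.845c

Let x = d/(cτ) = 5.879 m / (2.998×10⁸ m/s × 1.240×10^-8 s) = 1.5814. Since d = βγcτ, x = βγ = β/√(1−β²).
Solving: β² = x²/(1+x²) = 2.50083/3.50083 = 0.714353, so β = 0.845.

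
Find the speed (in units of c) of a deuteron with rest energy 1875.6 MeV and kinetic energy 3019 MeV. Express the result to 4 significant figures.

0.9237c

K = (γ−1)mc², so γ = 1 + 3019/1875.6 = 2.6096.
Then v/c = √(1 − γ⁻²) = √(1 − 0.146843) = √0.853157 = 0.9237.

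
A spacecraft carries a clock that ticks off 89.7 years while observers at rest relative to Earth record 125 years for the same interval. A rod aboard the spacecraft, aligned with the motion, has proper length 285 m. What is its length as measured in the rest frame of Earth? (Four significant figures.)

204.5 m

From Δt = γΔτ: γ = 125/89.7 = 1.39353.
L = L₀/γ = 285/1.39353 = 204.5 m.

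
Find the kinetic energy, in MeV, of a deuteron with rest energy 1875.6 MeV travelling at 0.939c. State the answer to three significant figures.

3580 MeV

β² = 0.881721, so γ = 1/√0.118279 = 2.9077.
Kinetic energy: K = (γ − 1)mc² = (2.9077 − 1) × 1875.6 MeV = 1.9077 × 1875.6 = 3580 MeV.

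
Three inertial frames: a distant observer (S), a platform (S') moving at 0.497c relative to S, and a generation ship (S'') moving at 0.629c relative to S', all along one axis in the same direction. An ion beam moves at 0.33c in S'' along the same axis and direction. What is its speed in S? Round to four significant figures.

First combine the ion beam and generation ship (S''→S'): u₁ = (0.33 + 0.629)/(1 + 0.33×0.629) = 0.959/1.20757 = 0.79416.
Then combine with the platform (S'→S): u = (0.79416 + 0.497)/(1 + 0.79416×0.497) = 1.29116/1.39469752 = 0.92576.

0.9258c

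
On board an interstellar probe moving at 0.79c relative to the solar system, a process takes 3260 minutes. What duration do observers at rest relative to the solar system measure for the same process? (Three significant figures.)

Lorentz factor: γ = (1 − 0.6241)^(−1/2) = 1.631.
Time dilation: Δt = γ·Δτ = 1.631 × 3260 = 5320 minutes.

5320 minutes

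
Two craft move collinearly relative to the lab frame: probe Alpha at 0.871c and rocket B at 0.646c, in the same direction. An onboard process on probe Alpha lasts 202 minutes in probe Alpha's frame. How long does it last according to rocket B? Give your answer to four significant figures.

Transform probe Alpha's velocity into rocket B's frame: (0.871 − 0.646)/(1 − 0.871·0.646) = 0.225/0.437334, so the relative speed is 0.51448c.
At |u| = 0.51448c, γ = (1 − 0.26469)^(−1/2) = 1.1662.
Probe Alpha's interval is proper; time dilation gives Δt_B = γΔτ = 1.1662 × 202 minutes = 235.6 minutes.

235.6 minutes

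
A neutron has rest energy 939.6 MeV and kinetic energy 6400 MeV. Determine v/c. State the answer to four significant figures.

0.9918

K = (γ−1)mc², so γ = 1 + 6400/939.6 = 7.8114.
Then v/c = √(1 − γ⁻²) = √(1 − 0.0163886) = √0.9836114 = 0.9918.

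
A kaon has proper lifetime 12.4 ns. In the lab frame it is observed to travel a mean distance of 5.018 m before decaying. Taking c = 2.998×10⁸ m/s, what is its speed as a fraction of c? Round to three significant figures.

0.804c

Lab distance = (lab lifetime)·v = γτ·βc, so βγ = d/(cτ) = 5.018/(2.998×10⁸ × 1.240×10^-8) = 1.3498.
With βγ = 1.3498: γ² = 1 + (βγ)² = 2.82196, and β = (βγ)/γ = 1.3498/1.67987 = 0.804.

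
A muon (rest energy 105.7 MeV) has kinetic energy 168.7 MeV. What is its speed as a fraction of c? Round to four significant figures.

K = (γ−1)mc², so γ = 1 + 168.7/105.7 = 2.596.
Then v/c = √(1 − γ⁻²) = √(1 − 0.148385) = √0.851615 = 0.9228.

0.9228c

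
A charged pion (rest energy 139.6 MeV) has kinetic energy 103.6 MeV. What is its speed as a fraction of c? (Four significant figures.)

0.8188c

γ = 1 + K/(mc²) = 1 + 103.6/139.6 = 1.7421.
β = √(1 − 1/γ²) = √(1 − 0.329499) = √0.670501 = 0.8188.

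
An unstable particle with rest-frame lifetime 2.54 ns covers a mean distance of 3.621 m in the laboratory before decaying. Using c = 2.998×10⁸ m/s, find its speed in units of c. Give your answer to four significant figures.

0.9786c

d = βγcτ ⇒ βγ = d/(cτ) = 3.621 m / (0.761492 m) = 4.7551.
β = (βγ)/√(1+(βγ)²) = 4.7551/√23.611 = 0.9786.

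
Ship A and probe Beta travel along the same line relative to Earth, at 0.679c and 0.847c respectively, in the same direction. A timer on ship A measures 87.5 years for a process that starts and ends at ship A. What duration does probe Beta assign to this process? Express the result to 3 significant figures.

95.3 years

Transform ship A's velocity into probe Beta's frame: (0.679 − 0.847)/(1 − 0.679·0.847) = −0.168/0.424887, so the relative speed is 0.3954c.
γ for this relative speed: γ = 1/√(1 − 0.156341) = 1.0887.
The clock on ship A records proper time, so probe Beta measures Δt = γΔτ = 1.0887 × 87.5 = 95.3 years.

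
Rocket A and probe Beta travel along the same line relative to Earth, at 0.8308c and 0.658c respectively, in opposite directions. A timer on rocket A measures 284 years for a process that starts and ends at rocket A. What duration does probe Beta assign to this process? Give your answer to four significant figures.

1048 years

Speed of rocket A in probe Beta's frame: u = (v_A + v_B)/(1 + v_A v_B/c²) = (0.8308 + 0.658)/(1 + 0.8308×0.658) = 1.4888/1.5466664 = 0.96259; |u| = 0.96259c.
γ for this relative speed: γ = 1/√(1 − 0.92658) = 3.6906.
The clock on rocket A records proper time, so probe Beta measures Δt = γΔτ = 3.6906 × 284 = 1048 years.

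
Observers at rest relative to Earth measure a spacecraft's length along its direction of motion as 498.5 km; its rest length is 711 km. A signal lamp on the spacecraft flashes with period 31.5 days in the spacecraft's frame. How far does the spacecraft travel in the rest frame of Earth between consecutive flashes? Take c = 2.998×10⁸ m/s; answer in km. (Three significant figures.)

8.30×10^11 km

γ = L₀/L = 711/498.5 = 1.42628.
β = √(1 − 1/γ²) = 0.71304. Lab-frame period = γτ = 1.42628×31.5 days = 44.928 days. Distance = βc × γτ = 0.71304 × 2.998×10⁸ m/s × 3881779.2 s = 8.2981×10^14 m = 8.30×10^11 km.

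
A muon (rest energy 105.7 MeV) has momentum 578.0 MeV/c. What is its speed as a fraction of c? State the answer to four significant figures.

0.9837c

βγ = pc/(mc²) = 578.0/105.7 = 5.4683.
Since γ² = 1 + (βγ)² = 30.9023, γ = √30.9023 = 5.55898, and β = (βγ)/γ = 5.4683/5.55898 = 0.9837.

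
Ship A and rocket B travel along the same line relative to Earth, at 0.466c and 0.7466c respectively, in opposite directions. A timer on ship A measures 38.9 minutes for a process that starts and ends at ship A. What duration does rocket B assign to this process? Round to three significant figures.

89.1 minutes

Speed of ship A in rocket B's frame: u = (v_A + v_B)/(1 + v_A v_B/c²) = (0.466 + 0.7466)/(1 + 0.466×0.7466) = 1.2126/1.3479156 = 0.89961; |u| = 0.89961c.
At |u| = 0.89961c, γ = (1 − 0.809298)^(−1/2) = 2.2899.
Ship A's interval is proper; time dilation gives Δt_B = γΔτ = 2.2899 × 38.9 minutes = 89.1 minutes.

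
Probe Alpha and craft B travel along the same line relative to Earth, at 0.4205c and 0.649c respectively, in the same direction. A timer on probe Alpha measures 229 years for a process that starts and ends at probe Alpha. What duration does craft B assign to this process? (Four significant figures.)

241.2 years

The velocity of probe Alpha relative to craft B is (0.4205 − 0.649)c / (1 − 0.4205×0.649) = −0.31426c; relative speed 0.31426c.
γ for this relative speed: γ = 1/√(1 − 0.0987593) = 1.0534.
The clock on probe Alpha records proper time, so craft B measures Δt = γΔτ = 1.0534 × 229 = 241.2 years.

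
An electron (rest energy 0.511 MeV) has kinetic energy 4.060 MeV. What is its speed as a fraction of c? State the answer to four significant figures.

γ = 1 + K/(mc²) = 1 + 4.060/0.511 = 8.9452.
β = √(1 − 1/γ²) = √(1 − 0.0124974) = √0.9875026 = 0.9937.

0.9937c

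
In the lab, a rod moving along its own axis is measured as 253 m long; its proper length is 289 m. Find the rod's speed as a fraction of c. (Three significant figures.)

Length contraction gives γ = L₀/L = 289/253 = 1.1423.
β = √(1 − 1/γ²) = √0.233628 = 0.483.

0.483c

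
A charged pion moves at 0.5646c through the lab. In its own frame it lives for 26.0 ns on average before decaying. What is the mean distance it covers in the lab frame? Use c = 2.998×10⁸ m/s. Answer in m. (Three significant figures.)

5.33 m

γ = 1/√(1 − β²) = 1/√(1 − 0.31877316) = 1/√0.68122684 = 1/0.825365 = 1.2116.
Lab-frame lifetime: Δt = γτ = 1.2116 × 26.0 ns = 31.502 ns.
Distance: d = vΔt = 0.5646 × 2.998×10⁸ m/s × 3.1502×10^-8 s = 5.33 m.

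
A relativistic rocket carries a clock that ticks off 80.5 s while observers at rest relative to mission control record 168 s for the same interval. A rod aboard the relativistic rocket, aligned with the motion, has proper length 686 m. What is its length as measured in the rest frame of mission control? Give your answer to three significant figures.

329 m

From Δt = γΔτ: γ = 168/80.5 = 2.08696.
The rod contracts by the same γ: 686 m / 2.08696 = 329 m.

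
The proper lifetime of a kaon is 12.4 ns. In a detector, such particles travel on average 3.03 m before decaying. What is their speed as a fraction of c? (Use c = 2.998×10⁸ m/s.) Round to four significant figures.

Let x = d/(cτ) = 3.030 m / (2.998×10⁸ m/s × 1.240×10^-8 s) = 0.81506. Since d = βγcτ, x = βγ = β/√(1−β²).
Solving: β² = x²/(1+x²) = 0.664323/1.664323 = 0.399155, so β = 0.6318.

0.6318c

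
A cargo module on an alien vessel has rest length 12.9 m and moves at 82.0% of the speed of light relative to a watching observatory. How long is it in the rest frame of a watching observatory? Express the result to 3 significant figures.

β² = 0.6724, so γ = 1/√0.3276 = 1.7471.
Along the direction of motion the measured length is L₀/γ = 12.9/1.7471 = 7.38 m.

7.38 m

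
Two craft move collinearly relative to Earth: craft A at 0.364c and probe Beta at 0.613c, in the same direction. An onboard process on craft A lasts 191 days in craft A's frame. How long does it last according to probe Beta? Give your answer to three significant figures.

202 days

Speed of craft A in probe Beta's frame: u = (v_A − v_B)/(1 − v_A v_B/c²) = (0.364 − 0.613)/(1 − 0.364×0.613) = −0.249/0.776868 = −0.32052; |u| = 0.32052c.
γ for this relative speed: γ = 1/√(1 − 0.102733) = 1.0557.
Craft A's interval is proper; time dilation gives Δt_B = γΔτ = 1.0557 × 191 days = 202 days.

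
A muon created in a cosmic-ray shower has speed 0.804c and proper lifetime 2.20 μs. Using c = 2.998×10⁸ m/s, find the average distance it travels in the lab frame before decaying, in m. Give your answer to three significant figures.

892 m

β² = 0.646416, so γ = 1/√0.353584 = 1.6817.
Lab-frame lifetime: Δt = γτ = 1.6817 × 2.20 μs = 3.6997 μs.
Distance: d = vΔt = 0.804 × 2.998×10⁸ m/s × 3.6997×10^-6 s = 892 m.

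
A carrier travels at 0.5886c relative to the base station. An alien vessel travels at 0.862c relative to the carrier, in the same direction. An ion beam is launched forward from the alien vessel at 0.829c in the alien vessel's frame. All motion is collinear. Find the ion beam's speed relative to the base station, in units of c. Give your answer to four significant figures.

0.9964c

First combine the ion beam and alien vessel (S''→S'): u₁ = (0.829 + 0.862)/(1 + 0.829×0.862) = 1.691/1.714598 = 0.98624.
Then combine with the carrier (S'→S): u = (0.98624 + 0.5886)/(1 + 0.98624×0.5886) = 1.57484/1.580500864 = 0.99642.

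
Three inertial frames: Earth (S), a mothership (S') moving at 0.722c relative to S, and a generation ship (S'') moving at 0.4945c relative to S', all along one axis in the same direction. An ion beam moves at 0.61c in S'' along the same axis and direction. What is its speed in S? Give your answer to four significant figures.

Apply u = (u'+v)/(1+u'v) twice. Ion beam in the mothership frame: (0.61+0.4945)/(1+0.61·0.4945) = 1.1045/1.301645 = 0.84854c.
That velocity, transformed to the rest frame of Earth: (0.84854+0.722)/(1+0.84854·0.722) = 1.57054/1.61264588 = 0.97389c.

0.9739c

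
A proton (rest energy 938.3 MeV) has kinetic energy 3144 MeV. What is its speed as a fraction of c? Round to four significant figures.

K = (γ−1)mc², so γ = 1 + 3144/938.3 = 4.3507.
Then v/c = √(1 − γ⁻²) = √(1 − 0.0528301) = √0.9471699 = 0.9732.

0.9732c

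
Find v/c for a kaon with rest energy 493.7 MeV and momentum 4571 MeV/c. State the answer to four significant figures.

βγ = pc/(mc²) = 4571/493.7 = 9.2587.
Since γ² = 1 + (βγ)² = 86.7235, γ = √86.7235 = 9.31255, and β = (βγ)/γ = 9.2587/9.31255 = 0.9942.

0.9942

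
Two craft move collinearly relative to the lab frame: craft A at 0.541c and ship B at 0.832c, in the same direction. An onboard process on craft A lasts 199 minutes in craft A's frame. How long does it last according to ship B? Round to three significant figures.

The velocity of craft A relative to ship B is (0.541 − 0.832)c / (1 − 0.541×0.832) = −0.5292c; relative speed 0.5292c.
γ for this relative speed: γ = 1/√(1 − 0.280053) = 1.1786.
The clock on craft A records proper time, so ship B measures Δt = γΔτ = 1.1786 × 199 = 235 minutes.

235 minutes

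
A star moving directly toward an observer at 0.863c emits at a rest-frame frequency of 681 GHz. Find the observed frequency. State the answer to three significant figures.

Relativistic Doppler (source moving toward): f_obs = f_src · √((1+β)/(1−β)).
With β = 0.863: factor = √(1.863/0.137) = 3.6876.
f_obs = 681 × 3.6876 = 2510 GHz.

2510 GHz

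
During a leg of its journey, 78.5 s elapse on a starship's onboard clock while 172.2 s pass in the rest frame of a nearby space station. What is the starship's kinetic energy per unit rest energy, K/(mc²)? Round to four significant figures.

1.194

γ = Δt/Δτ = 172.2/78.5 = 2.19363.
Since K = (γ−1)mc², K/(mc²) = 2.19363 − 1 = 1.194.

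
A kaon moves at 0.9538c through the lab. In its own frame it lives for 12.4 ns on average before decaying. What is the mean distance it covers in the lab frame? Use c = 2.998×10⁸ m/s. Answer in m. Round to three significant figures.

Lorentz factor: γ = (1 − 0.90973444)^(−1/2) = 3.3284.
Lab-frame lifetime: Δt = γτ = 3.3284 × 12.4 ns = 41.272 ns.
Distance: d = vΔt = 0.9538 × 2.998×10⁸ m/s × 4.1272×10^-8 s = 11.8 m.

11.8 m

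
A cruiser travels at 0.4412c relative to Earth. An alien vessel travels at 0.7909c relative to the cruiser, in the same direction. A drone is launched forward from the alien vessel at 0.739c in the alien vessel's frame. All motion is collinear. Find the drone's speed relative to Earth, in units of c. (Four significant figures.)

Apply u = (u'+v)/(1+u'v) twice. Drone in the cruiser frame: (0.739+0.7909)/(1+0.739·0.7909) = 1.5299/1.5844751 = 0.96556c.
That velocity, transformed to the rest frame of Earth: (0.96556+0.4412)/(1+0.96556·0.4412) = 1.40676/1.426005072 = 0.9865c.

0.9865c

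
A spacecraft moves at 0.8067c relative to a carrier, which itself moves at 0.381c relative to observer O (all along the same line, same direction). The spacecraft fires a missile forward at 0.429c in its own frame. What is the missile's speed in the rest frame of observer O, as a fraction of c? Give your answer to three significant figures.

0.962c

First combine the missile and spacecraft (S''→S'): u₁ = (0.429 + 0.8067)/(1 + 0.429×0.8067) = 1.2357/1.3460743 = 0.918.
Then combine with the carrier (S'→S): u = (0.918 + 0.381)/(1 + 0.918×0.381) = 1.299/1.349758 = 0.96239.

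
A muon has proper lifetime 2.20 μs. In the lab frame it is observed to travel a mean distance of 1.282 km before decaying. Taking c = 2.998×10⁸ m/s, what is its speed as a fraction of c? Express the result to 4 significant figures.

0.8892c

Lab distance = (lab lifetime)·v = γτ·βc, so βγ = d/(cτ) = 1282/(2.998×10⁸ × 2.200×10^-6) = 1.9437.
With βγ = 1.9437: γ² = 1 + (βγ)² = 4.77797, and β = (βγ)/γ = 1.9437/2.18586 = 0.8892.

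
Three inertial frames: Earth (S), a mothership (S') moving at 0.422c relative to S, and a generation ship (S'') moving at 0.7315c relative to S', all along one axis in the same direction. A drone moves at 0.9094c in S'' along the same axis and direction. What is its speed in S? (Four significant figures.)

0.9940c

Compose velocities in two stages. Stage 1 (into S'): u₁ = (0.9094+0.7315)/(1+0.9094×0.7315) = 0.98539.
Stage 2 (into S): u = (0.98539+0.422)/(1+0.98539×0.422) = 0.99404, so the speed is 0.9940c.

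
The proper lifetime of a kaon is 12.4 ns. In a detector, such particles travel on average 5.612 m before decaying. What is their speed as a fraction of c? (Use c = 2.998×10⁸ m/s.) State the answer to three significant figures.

0.834c

Let x = d/(cτ) = 5.612 m / (2.998×10⁸ m/s × 1.240×10^-8 s) = 1.5096. Since d = βγcτ, x = βγ = β/√(1−β²).
Solving: β² = x²/(1+x²) = 2.27889/3.27889 = 0.695019, so β = 0.834.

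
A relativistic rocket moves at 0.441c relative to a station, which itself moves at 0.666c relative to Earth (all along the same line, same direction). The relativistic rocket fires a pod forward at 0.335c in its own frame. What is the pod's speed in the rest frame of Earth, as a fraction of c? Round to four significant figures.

0.9254c

First combine the pod and relativistic rocket (S''→S'): u₁ = (0.335 + 0.441)/(1 + 0.335×0.441) = 0.776/1.147735 = 0.67611.
Then combine with the station (S'→S): u = (0.67611 + 0.666)/(1 + 0.67611×0.666) = 1.34211/1.45028926 = 0.92541.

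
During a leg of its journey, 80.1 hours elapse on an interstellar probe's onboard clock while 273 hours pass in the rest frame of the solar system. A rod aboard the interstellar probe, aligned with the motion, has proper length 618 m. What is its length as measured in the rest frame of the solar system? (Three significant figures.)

181 m

γ = Δt/Δτ = 273/80.1 = 3.40824.
The rod contracts by the same γ: 618 m / 3.40824 = 181 m.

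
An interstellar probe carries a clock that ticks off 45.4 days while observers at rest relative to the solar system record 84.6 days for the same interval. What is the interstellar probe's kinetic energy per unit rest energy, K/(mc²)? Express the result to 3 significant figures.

0.863

From Δt = γΔτ: γ = 84.6/45.4 = 1.86344.
Since K = (γ−1)mc², K/(mc²) = 1.86344 − 1 = 0.863.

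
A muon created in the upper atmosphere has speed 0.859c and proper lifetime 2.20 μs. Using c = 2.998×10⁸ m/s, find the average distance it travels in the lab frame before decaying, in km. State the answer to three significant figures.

1.11 km

γ = 1/√(1 − β²) = 1/√(1 − 0.737881) = 1/√0.262119 = 1/0.511976 = 1.9532.
Lab-frame lifetime: Δt = γτ = 1.9532 × 2.20 μs = 4.297 μs.
Distance: d = vΔt = 0.859 × 2.998×10⁸ m/s × 4.2970×10^-6 s = 1110 m = 1.11 km.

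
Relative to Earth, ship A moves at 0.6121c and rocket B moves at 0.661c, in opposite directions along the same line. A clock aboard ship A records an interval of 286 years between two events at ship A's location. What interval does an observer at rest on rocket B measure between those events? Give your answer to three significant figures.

677 years

Transform ship A's velocity into rocket B's frame: (0.6121 + 0.661)/(1 + 0.6121·0.661) = 1.2731/1.4045981, so the relative speed is 0.90638c.
γ for this relative speed: γ = 1/√(1 − 0.821525) = 2.3671.
The clock on ship A records proper time, so rocket B measures Δt = γΔτ = 2.3671 × 286 = 677 years.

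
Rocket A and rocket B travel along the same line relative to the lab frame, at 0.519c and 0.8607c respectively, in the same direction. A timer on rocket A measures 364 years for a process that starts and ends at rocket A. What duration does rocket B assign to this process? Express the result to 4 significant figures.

462.8 years

The velocity of rocket A relative to rocket B is (0.519 − 0.8607)c / (1 − 0.519×0.8607) = −0.61757c; relative speed 0.61757c.
γ for this relative speed: γ = 1/√(1 − 0.381393) = 1.2714.
Rocket A's interval is proper; time dilation gives Δt_B = γΔτ = 1.2714 × 364 years = 462.8 years.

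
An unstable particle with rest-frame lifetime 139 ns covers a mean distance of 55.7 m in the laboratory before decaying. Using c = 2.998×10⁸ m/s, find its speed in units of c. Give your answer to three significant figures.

d = βγcτ ⇒ βγ = d/(cτ) = 55.70 m / (41.6722 m) = 1.3366.
β = (βγ)/√(1+(βγ)²) = 1.3366/√2.7865 = 0.801.

0.801c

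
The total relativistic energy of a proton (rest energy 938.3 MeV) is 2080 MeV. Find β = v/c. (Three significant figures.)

0.892

γ = E/(mc²) = 2080/938.3 = 2.2168.
β = √(1 − 1/γ²) = √(1 − 0.203492) = √0.796508 = 0.892.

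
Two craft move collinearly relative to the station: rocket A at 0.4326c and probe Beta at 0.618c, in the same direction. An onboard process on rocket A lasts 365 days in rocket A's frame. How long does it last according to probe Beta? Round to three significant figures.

Transform rocket A's velocity into probe Beta's frame: (0.4326 − 0.618)/(1 − 0.4326·0.618) = −0.1854/0.7326532, so the relative speed is 0.25305c.
γ for this relative speed: γ = 1/√(1 − 0.0640343) = 1.0336.
The clock on rocket A records proper time, so probe Beta measures Δt = γΔτ = 1.0336 × 365 = 377 days.

377 days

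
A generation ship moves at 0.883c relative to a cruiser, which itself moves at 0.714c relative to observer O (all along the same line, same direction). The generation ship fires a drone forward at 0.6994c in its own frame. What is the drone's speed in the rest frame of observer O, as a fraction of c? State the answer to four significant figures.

0.9963c

First combine the drone and generation ship (S''→S'): u₁ = (0.6994 + 0.883)/(1 + 0.6994×0.883) = 1.5824/1.6175702 = 0.97826.
Then combine with the cruiser (S'→S): u = (0.97826 + 0.714)/(1 + 0.97826×0.714) = 1.69226/1.69847764 = 0.99634.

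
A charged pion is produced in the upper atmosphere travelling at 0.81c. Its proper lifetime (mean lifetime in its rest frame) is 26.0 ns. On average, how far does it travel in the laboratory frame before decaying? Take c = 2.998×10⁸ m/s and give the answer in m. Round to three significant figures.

With β = 0.81, γ = 1/√(1 − 0.81²) = 1/√0.3439 = 1.7052.
Lab-frame lifetime: Δt = γτ = 1.7052 × 26.0 ns = 44.335 ns.
Distance: d = vΔt = 0.81 × 2.998×10⁸ m/s × 4.4335×10^-8 s = 10.8 m.

10.8 m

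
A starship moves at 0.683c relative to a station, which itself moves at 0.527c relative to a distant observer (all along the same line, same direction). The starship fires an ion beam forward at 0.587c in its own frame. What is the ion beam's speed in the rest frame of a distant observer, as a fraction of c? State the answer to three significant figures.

Apply u = (u'+v)/(1+u'v) twice. Ion beam in the station frame: (0.587+0.683)/(1+0.587·0.683) = 1.27/1.400921 = 0.90655c.
That velocity, transformed to the rest frame of a distant observer: (0.90655+0.527)/(1+0.90655·0.527) = 1.43355/1.47775185 = 0.97009c.

0.970c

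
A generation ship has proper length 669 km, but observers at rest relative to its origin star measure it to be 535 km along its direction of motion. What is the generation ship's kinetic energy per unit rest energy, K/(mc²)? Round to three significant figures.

γ = L₀/L = 669/535 = 1.25047.
Since K = (γ−1)mc², K/(mc²) = 1.25047 − 1 = 0.250.

0.250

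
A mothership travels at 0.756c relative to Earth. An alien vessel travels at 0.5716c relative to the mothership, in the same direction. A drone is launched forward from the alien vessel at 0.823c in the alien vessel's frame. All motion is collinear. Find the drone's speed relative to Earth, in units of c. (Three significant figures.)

0.993c

Apply u = (u'+v)/(1+u'v) twice. Drone in the mothership frame: (0.823+0.5716)/(1+0.823·0.5716) = 1.3946/1.4704268 = 0.94843c.
That velocity, transformed to the rest frame of Earth: (0.94843+0.756)/(1+0.94843·0.756) = 1.70443/1.71701308 = 0.99267c.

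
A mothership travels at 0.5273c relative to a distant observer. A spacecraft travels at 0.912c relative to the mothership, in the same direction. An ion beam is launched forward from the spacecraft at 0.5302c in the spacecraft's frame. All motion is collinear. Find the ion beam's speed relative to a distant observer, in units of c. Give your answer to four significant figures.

Compose velocities in two stages. Stage 1 (into S'): u₁ = (0.5302+0.912)/(1+0.5302×0.912) = 0.97213.
Stage 2 (into S): u = (0.97213+0.5273)/(1+0.97213×0.5273) = 0.99129, so the speed is 0.9913c.

0.9913c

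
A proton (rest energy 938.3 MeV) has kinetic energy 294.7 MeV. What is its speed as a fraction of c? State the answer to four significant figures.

0.6488c

γ = 1 + K/(mc²) = 1 + 294.7/938.3 = 1.3141.
β = √(1 − 1/γ²) = √(1 − 0.579086) = √0.420914 = 0.6488.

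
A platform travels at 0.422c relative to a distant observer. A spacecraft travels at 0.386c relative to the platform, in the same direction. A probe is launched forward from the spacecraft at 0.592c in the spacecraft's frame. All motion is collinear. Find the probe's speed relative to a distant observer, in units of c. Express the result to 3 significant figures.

0.912c

Compose velocities in two stages. Stage 1 (into S'): u₁ = (0.592+0.386)/(1+0.592×0.386) = 0.79609.
Stage 2 (into S): u = (0.79609+0.422)/(1+0.79609×0.422) = 0.91178, so the speed is 0.912c.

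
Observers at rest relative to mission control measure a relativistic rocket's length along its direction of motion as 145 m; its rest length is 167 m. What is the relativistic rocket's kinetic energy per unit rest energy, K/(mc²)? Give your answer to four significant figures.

From L = L₀/γ: γ = 167/145 = 1.15172.
Since K = (γ−1)mc², K/(mc²) = 1.15172 − 1 = 0.1517.

0.1517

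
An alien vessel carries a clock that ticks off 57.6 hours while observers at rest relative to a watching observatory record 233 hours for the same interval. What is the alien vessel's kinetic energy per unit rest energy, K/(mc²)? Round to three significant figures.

3.05

γ = Δt/Δτ = 233/57.6 = 4.04514.
K/(mc²) = γ − 1 = 4.04514 − 1 = 3.05.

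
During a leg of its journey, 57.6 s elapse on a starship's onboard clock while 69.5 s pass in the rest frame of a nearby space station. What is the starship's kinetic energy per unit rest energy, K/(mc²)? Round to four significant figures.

γ = Δt/Δτ = 69.5/57.6 = 1.2066.
Since K = (γ−1)mc², K/(mc²) = 1.2066 − 1 = 0.2066.

0.2066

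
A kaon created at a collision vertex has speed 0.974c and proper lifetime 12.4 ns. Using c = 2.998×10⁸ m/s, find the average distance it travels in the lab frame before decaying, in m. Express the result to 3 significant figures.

16.0 m

With β = 0.974, γ = 1/√(1 − 0.974²) = 1/√0.051324 = 4.4141.
Lab-frame lifetime: Δt = γτ = 4.4141 × 12.4 ns = 54.735 ns.
Distance: d = vΔt = 0.974 × 2.998×10⁸ m/s × 5.4735×10^-8 s = 16.0 m.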